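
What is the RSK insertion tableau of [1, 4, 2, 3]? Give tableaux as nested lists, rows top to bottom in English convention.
P = [[1, 2, 3], [4]]

Insert 1: appended to row 1. P = [[1]].
Insert 4: appended to row 1. P = [[1, 4]].
Insert 2: 2 bumps 4 from row 1; 4 starts row 2. P = [[1, 2], [4]].
Insert 3: appended to row 1. P = [[1, 2, 3], [4]].

So P = [[1, 2, 3], [4]].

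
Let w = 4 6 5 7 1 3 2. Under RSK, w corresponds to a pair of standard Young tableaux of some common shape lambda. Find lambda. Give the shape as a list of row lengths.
RSK row insertion gives P = [[1, 2, 7], [3, 5], [4], [6]], which has shape [3, 2, 1, 1].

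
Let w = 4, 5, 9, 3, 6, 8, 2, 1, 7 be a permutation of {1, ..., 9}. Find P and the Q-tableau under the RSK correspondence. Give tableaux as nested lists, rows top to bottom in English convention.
Insert each entry of the permutation into P by Schensted row insertion, recording in Q the position of each new cell.

Insert 4: appended to row 1. P = [[4]].
Insert 5: appended to row 1. P = [[4, 5]].
Insert 9: appended to row 1. P = [[4, 5, 9]].
Insert 3: 3 bumps 4 from row 1; 4 starts row 2. P = [[3, 5, 9], [4]].
Insert 6: 6 bumps 9 from row 1; 9 appends to row 2. P = [[3, 5, 6], [4, 9]].
Insert 8: appended to row 1. P = [[3, 5, 6, 8], [4, 9]].
Insert 2: 2 bumps 3 from row 1; 3 bumps 4 from row 2; 4 starts row 3. P = [[2, 5, 6, 8], [3, 9], [4]].
Insert 1: 1 bumps 2 from row 1; 2 bumps 3 from row 2; 3 bumps 4 from row 3; 4 starts row 4. P = [[1, 5, 6, 8], [2, 9], [3], [4]].
Insert 7: 7 bumps 8 from row 1; 8 bumps 9 from row 2; 9 appends to row 3. P = [[1, 5, 6, 7], [2, 8], [3, 9], [4]].

So P = [[1, 5, 6, 7], [2, 8], [3, 9], [4]], Q = [[1, 2, 3, 6], [4, 5], [7, 9], [8]].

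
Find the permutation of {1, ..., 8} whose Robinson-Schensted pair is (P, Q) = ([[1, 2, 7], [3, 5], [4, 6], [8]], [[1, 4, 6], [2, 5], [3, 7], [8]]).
4 3 1 8 6 7 5 2

Reverse the RSK construction: for i from n down to 1, find the cell of Q containing i, remove the entry at that cell from P, and reverse-bump it up through P; the value ejected from row 1 is w(i).

Step i=8: Q has 8 at row 4, column 1; remove 8 from row 4 of P and reverse-bump: 8 enters row 3 and ejects 6; 6 enters row 2 and ejects 5; 5 enters row 1 and ejects 2. So w(8) = 2. P is now [[1, 5, 7], [3, 6], [4, 8]].
Step i=7: Q has 7 at row 3, column 2; remove 8 from row 3 of P and reverse-bump: 8 enters row 2 and ejects 6; 6 enters row 1 and ejects 5. So w(7) = 5. P is now [[1, 6, 7], [3, 8], [4]].
Step i=6: Q has 6 at row 1, column 3; remove that cell from P, ejecting 7. So w(6) = 7. P is now [[1, 6], [3, 8], [4]].
Step i=5: Q has 5 at row 2, column 2; remove 8 from row 2 of P and reverse-bump: 8 enters row 1 and ejects 6. So w(5) = 6. P is now [[1, 8], [3], [4]].
Step i=4: Q has 4 at row 1, column 2; remove that cell from P, ejecting 8. So w(4) = 8. P is now [[1], [3], [4]].
Step i=3: Q has 3 at row 3, column 1; remove 4 from row 3 of P and reverse-bump: 4 enters row 2 and ejects 3; 3 enters row 1 and ejects 1. So w(3) = 1. P is now [[3], [4]].
Step i=2: Q has 2 at row 2, column 1; remove 4 from row 2 of P and reverse-bump: 4 enters row 1 and ejects 3. So w(2) = 3. P is now [[4]].
Step i=1: Q has 1 at row 1, column 1; remove that cell from P, ejecting 4. So w(1) = 4. P is now [].

So w = 4 3 1 8 6 7 5 2.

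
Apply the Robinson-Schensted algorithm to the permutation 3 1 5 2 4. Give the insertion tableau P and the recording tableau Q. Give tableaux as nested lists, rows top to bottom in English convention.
Insert each entry of the permutation into P by Schensted row insertion, recording in Q the position of each new cell.

Insert 3: appended to row 1. P = [[3]].
Insert 1: 1 bumps 3 from row 1; 3 starts row 2. P = [[1], [3]].
Insert 5: appended to row 1. P = [[1, 5], [3]].
Insert 2: 2 bumps 5 from row 1; 5 appends to row 2. P = [[1, 2], [3, 5]].
Insert 4: appended to row 1. P = [[1, 2, 4], [3, 5]].

So P = [[1, 2, 4], [3, 5]], Q = [[1, 3, 5], [2, 4]].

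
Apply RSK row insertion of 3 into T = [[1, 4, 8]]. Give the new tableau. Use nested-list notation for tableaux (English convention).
In row 1, 3 replaces 4 (the leftmost entry greater than 3); 4 is bumped to row 2. 4 starts a new row 2. The new tableau is [[1, 3, 8], [4]].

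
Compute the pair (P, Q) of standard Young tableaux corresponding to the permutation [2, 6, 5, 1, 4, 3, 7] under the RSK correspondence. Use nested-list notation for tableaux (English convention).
P = [[1, 3, 7], [2, 4], [5], [6]], Q = [[1, 2, 7], [3, 5], [4], [6]]

Insert each entry of the permutation into P by Schensted row insertion, recording in Q the position of each new cell.

Insert 2: appended to row 1. P = [[2]].
Insert 6: appended to row 1. P = [[2, 6]].
Insert 5: 5 bumps 6 from row 1; 6 starts row 2. P = [[2, 5], [6]].
Insert 1: 1 bumps 2 from row 1; 2 bumps 6 from row 2; 6 starts row 3. P = [[1, 5], [2], [6]].
Insert 4: 4 bumps 5 from row 1; 5 appends to row 2. P = [[1, 4], [2, 5], [6]].
Insert 3: 3 bumps 4 from row 1; 4 bumps 5 from row 2; 5 bumps 6 from row 3; 6 starts row 4. P = [[1, 3], [2, 4], [5], [6]].
Insert 7: appended to row 1. P = [[1, 3, 7], [2, 4], [5], [6]].

So P = [[1, 3, 7], [2, 4], [5], [6]], Q = [[1, 2, 7], [3, 5], [4], [6]].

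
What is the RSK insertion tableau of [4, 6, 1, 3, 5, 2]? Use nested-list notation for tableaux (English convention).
Insert 4: appended to row 1. P = [[4]].
Insert 6: appended to row 1. P = [[4, 6]].
Insert 1: 1 bumps 4 from row 1; 4 starts row 2. P = [[1, 6], [4]].
Insert 3: 3 bumps 6 from row 1; 6 appends to row 2. P = [[1, 3], [4, 6]].
Insert 5: appended to row 1. P = [[1, 3, 5], [4, 6]].
Insert 2: 2 bumps 3 from row 1; 3 bumps 4 from row 2; 4 starts row 3. P = [[1, 2, 5], [3, 6], [4]].

So P = [[1, 2, 5], [3, 6], [4]].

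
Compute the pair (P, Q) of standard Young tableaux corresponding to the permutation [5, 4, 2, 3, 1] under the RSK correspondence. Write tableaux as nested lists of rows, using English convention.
Insert each entry of the permutation into P by Schensted row insertion, recording in Q the position of each new cell.

Insert 5: appended to row 1. P = [[5]], Q = [[1]].
Insert 4: 4 bumps 5 from row 1; 5 starts row 2. P = [[4], [5]], Q = [[1], [2]].
Insert 2: 2 bumps 4 from row 1; 4 bumps 5 from row 2; 5 starts row 3. P = [[2], [4], [5]], Q = [[1], [2], [3]].
Insert 3: appended to row 1. P = [[2, 3], [4], [5]], Q = [[1, 4], [2], [3]].
Insert 1: 1 bumps 2 from row 1; 2 bumps 4 from row 2; 4 bumps 5 from row 3; 5 starts row 4. P = [[1, 3], [2], [4], [5]], Q = [[1, 4], [2], [3], [5]].

So P = [[1, 3], [2], [4], [5]], Q = [[1, 4], [2], [3], [5]].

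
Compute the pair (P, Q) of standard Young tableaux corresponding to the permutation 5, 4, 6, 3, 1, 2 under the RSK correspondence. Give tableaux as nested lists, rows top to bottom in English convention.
Insert each entry of the permutation into P by Schensted row insertion, recording in Q the position of each new cell.

Insert 5: appended to row 1. P = [[5]], Q = [[1]].
Insert 4: 4 bumps 5 from row 1; 5 starts row 2. P = [[4], [5]], Q = [[1], [2]].
Insert 6: appended to row 1. P = [[4, 6], [5]], Q = [[1, 3], [2]].
Insert 3: 3 bumps 4 from row 1; 4 bumps 5 from row 2; 5 starts row 3. P = [[3, 6], [4], [5]], Q = [[1, 3], [2], [4]].
Insert 1: 1 bumps 3 from row 1; 3 bumps 4 from row 2; 4 bumps 5 from row 3; 5 starts row 4. P = [[1, 6], [3], [4], [5]], Q = [[1, 3], [2], [4], [5]].
Insert 2: 2 bumps 6 from row 1; 6 appends to row 2. P = [[1, 2], [3, 6], [4], [5]], Q = [[1, 3], [2, 6], [4], [5]].

So P = [[1, 2], [3, 6], [4], [5]], Q = [[1, 3], [2, 6], [4], [5]].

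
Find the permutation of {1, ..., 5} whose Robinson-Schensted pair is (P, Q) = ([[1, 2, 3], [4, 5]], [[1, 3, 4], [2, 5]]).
4 1 2 5 3

Reverse the RSK construction: for i from n down to 1, find the cell of Q containing i, remove the entry at that cell from P, and reverse-bump it up through P; the value ejected from row 1 is w(i).

Step i=5: Q has 5 at row 2, column 2; remove 5 from row 2 of P and reverse-bump: 5 enters row 1 and ejects 3. So w(5) = 3. P is now [[1, 2, 5], [4]].
Step i=4: Q has 4 at row 1, column 3; remove that cell from P, ejecting 5. So w(4) = 5. P is now [[1, 2], [4]].
Step i=3: Q has 3 at row 1, column 2; remove that cell from P, ejecting 2. So w(3) = 2. P is now [[1], [4]].
Step i=2: Q has 2 at row 2, column 1; remove 4 from row 2 of P and reverse-bump: 4 enters row 1 and ejects 1. So w(2) = 1. P is now [[4]].
Step i=1: Q has 1 at row 1, column 1; remove that cell from P, ejecting 4. So w(1) = 4. P is now [].

So w = 4 1 2 5 3.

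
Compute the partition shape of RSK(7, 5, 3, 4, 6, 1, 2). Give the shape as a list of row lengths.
[3, 2, 1, 1]

Row-insert each entry into an empty tableau.

After inserting 7: P = [[7]].
After inserting 5: P = [[5], [7]].
After inserting 3: P = [[3], [5], [7]].
After inserting 4: P = [[3, 4], [5], [7]].
After inserting 6: P = [[3, 4, 6], [5], [7]].
After inserting 1: P = [[1, 4, 6], [3], [5], [7]].
After inserting 2: P = [[1, 2, 6], [3, 4], [5], [7]].

The final insertion tableau P = [[1, 2, 6], [3, 4], [5], [7]] has shape [3, 2, 1, 1].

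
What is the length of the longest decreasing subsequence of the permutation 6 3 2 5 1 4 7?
4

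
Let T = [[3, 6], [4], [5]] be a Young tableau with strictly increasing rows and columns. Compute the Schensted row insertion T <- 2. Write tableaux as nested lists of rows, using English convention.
In row 1, 2 replaces 3 (the leftmost entry greater than 2); 3 is bumped to row 2. In row 2, 3 replaces 4 (the leftmost entry greater than 3); 4 is bumped to row 3. In row 3, 4 replaces 5 (the leftmost entry greater than 4); 5 is bumped to row 4. 5 starts a new row 4. The new tableau is [[2, 6], [3], [4], [5]].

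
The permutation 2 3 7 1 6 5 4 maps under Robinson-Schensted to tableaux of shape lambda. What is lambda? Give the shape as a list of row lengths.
[3, 2, 1, 1]

Row-insert each entry into an empty tableau.

After inserting 2: P = [[2]].
After inserting 3: P = [[2, 3]].
After inserting 7: P = [[2, 3, 7]].
After inserting 1: P = [[1, 3, 7], [2]].
After inserting 6: P = [[1, 3, 6], [2, 7]].
After inserting 5: P = [[1, 3, 5], [2, 6], [7]].
After inserting 4: P = [[1, 3, 4], [2, 5], [6], [7]].

The final insertion tableau P = [[1, 3, 4], [2, 5], [6], [7]] has shape [3, 2, 1, 1].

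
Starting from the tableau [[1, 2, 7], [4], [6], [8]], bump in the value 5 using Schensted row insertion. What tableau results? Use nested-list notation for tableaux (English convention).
In row 1, 5 replaces 7 (the leftmost entry greater than 5); 7 is bumped to row 2. 7 is appended to row 2. The new tableau is [[1, 2, 5], [4, 7], [6], [8]].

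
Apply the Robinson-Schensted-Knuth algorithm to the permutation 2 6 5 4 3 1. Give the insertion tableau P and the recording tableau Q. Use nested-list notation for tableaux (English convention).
P = [[1, 3], [2], [4], [5], [6]], Q = [[1, 2], [3], [4], [5], [6]]

Insert each entry of the permutation into P by Schensted row insertion, recording in Q the position of each new cell.

After inserting 2: P = [[2]].
After inserting 6: P = [[2, 6]].
After inserting 5: P = [[2, 5], [6]].
After inserting 4: P = [[2, 4], [5], [6]].
After inserting 3: P = [[2, 3], [4], [5], [6]].
After inserting 1: P = [[1, 3], [2], [4], [5], [6]].

So P = [[1, 3], [2], [4], [5], [6]], Q = [[1, 2], [3], [4], [5], [6]].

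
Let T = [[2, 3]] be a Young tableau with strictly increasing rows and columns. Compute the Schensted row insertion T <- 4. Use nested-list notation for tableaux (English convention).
4 is larger than every entry of row 1, so it is appended to row 1. The new tableau is [[2, 3, 4]].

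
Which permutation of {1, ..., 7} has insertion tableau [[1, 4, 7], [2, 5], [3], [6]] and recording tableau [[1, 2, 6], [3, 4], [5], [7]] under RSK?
Reverse the RSK construction: for i from n down to 1, find the cell of Q containing i, remove the entry at that cell from P, and reverse-bump it up through P; the value ejected from row 1 is w(i).

Step i=7: Q has 7 at row 4, column 1; remove 6 from row 4 of P and reverse-bump: 6 enters row 3 and ejects 3; 3 enters row 2 and ejects 2; 2 enters row 1 and ejects 1. So w(7) = 1. P is now [[2, 4, 7], [3, 5], [6]].
Step i=6: Q has 6 at row 1, column 3; remove that cell from P, ejecting 7. So w(6) = 7. P is now [[2, 4], [3, 5], [6]].
Step i=5: Q has 5 at row 3, column 1; remove 6 from row 3 of P and reverse-bump: 6 enters row 2 and ejects 5; 5 enters row 1 and ejects 4. So w(5) = 4. P is now [[2, 5], [3, 6]].
Step i=4: Q has 4 at row 2, column 2; remove 6 from row 2 of P and reverse-bump: 6 enters row 1 and ejects 5. So w(4) = 5. P is now [[2, 6], [3]].
Step i=3: Q has 3 at row 2, column 1; remove 3 from row 2 of P and reverse-bump: 3 enters row 1 and ejects 2. So w(3) = 2. P is now [[3, 6]].
Step i=2: Q has 2 at row 1, column 2; remove that cell from P, ejecting 6. So w(2) = 6. P is now [[3]].
Step i=1: Q has 1 at row 1, column 1; remove that cell from P, ejecting 3. So w(1) = 3. P is now [].

So w = 3 6 2 5 4 7 1.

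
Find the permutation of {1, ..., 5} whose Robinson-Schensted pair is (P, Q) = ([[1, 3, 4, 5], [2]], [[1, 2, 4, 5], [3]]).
2 3 1 4 5

Reverse the RSK construction: for i from n down to 1, find the cell of Q containing i, remove the entry at that cell from P, and reverse-bump it up through P; the value ejected from row 1 is w(i).

Step i=5: Q has 5 at row 1, column 4; remove that cell from P, ejecting 5. So w(5) = 5. P is now [[1, 3, 4], [2]].
Step i=4: Q has 4 at row 1, column 3; remove that cell from P, ejecting 4. So w(4) = 4. P is now [[1, 3], [2]].
Step i=3: Q has 3 at row 2, column 1; remove 2 from row 2 of P and reverse-bump: 2 enters row 1 and ejects 1. So w(3) = 1. P is now [[2, 3]].
Step i=2: Q has 2 at row 1, column 2; remove that cell from P, ejecting 3. So w(2) = 3. P is now [[2]].
Step i=1: Q has 1 at row 1, column 1; remove that cell from P, ejecting 2. So w(1) = 2. P is now [].

So w = 2 3 1 4 5.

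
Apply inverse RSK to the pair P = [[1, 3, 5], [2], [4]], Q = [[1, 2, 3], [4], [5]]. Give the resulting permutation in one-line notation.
Reverse RSK: for i = n, n-1, ..., 1, locate i in Q, remove the corresponding corner cell from P, and reverse-bump its entry up through P; the value ejected from row 1 is w(i).

So w = 2 4 5 3 1.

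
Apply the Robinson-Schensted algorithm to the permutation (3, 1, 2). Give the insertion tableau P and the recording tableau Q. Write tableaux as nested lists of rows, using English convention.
Insert each entry of the permutation into P by Schensted row insertion, recording in Q the position of each new cell.

After inserting 3: P = [[3]].
After inserting 1: P = [[1], [3]].
After inserting 2: P = [[1, 2], [3]].

So P = [[1, 2], [3]], Q = [[1, 3], [2]].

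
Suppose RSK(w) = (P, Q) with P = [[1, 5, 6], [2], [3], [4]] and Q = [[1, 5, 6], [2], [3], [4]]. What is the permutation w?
4 3 2 1 5 6

Reverse the RSK construction: for i from n down to 1, find the cell of Q containing i, remove the entry at that cell from P, and reverse-bump it up through P; the value ejected from row 1 is w(i).

Step i=6: Q has 6 at row 1, column 3; remove that cell from P, ejecting 6. So w(6) = 6. P is now [[1, 5], [2], [3], [4]].
Step i=5: Q has 5 at row 1, column 2; remove that cell from P, ejecting 5. So w(5) = 5. P is now [[1], [2], [3], [4]].
Step i=4: Q has 4 at row 4, column 1; remove 4 from row 4 of P and reverse-bump: 4 enters row 3 and ejects 3; 3 enters row 2 and ejects 2; 2 enters row 1 and ejects 1. So w(4) = 1. P is now [[2], [3], [4]].
Step i=3: Q has 3 at row 3, column 1; remove 4 from row 3 of P and reverse-bump: 4 enters row 2 and ejects 3; 3 enters row 1 and ejects 2. So w(3) = 2. P is now [[3], [4]].
Step i=2: Q has 2 at row 2, column 1; remove 4 from row 2 of P and reverse-bump: 4 enters row 1 and ejects 3. So w(2) = 3. P is now [[4]].
Step i=1: Q has 1 at row 1, column 1; remove that cell from P, ejecting 4. So w(1) = 4. P is now [].

So w = 4 3 2 1 5 6.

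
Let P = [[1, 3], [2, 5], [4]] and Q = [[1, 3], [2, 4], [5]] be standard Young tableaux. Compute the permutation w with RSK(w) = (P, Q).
4 2 5 3 1

Reverse the RSK construction: for i from n down to 1, find the cell of Q containing i, remove the entry at that cell from P, and reverse-bump it up through P; the value ejected from row 1 is w(i).

Step i=5: Q has 5 at row 3, column 1; remove 4 from row 3 of P and reverse-bump: 4 enters row 2 and ejects 2; 2 enters row 1 and ejects 1. So w(5) = 1. P is now [[2, 3], [4, 5]].
Step i=4: Q has 4 at row 2, column 2; remove 5 from row 2 of P and reverse-bump: 5 enters row 1 and ejects 3. So w(4) = 3. P is now [[2, 5], [4]].
Step i=3: Q has 3 at row 1, column 2; remove that cell from P, ejecting 5. So w(3) = 5. P is now [[2], [4]].
Step i=2: Q has 2 at row 2, column 1; remove 4 from row 2 of P and reverse-bump: 4 enters row 1 and ejects 2. So w(2) = 2. P is now [[4]].
Step i=1: Q has 1 at row 1, column 1; remove that cell from P, ejecting 4. So w(1) = 4. P is now [].

So w = 4 2 5 3 1.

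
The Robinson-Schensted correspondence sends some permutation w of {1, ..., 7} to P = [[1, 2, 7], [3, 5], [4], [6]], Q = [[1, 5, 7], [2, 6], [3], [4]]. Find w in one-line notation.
Reverse the RSK construction: for i from n down to 1, find the cell of Q containing i, remove the entry at that cell from P, and reverse-bump it up through P; the value ejected from row 1 is w(i).

Step i=7: Q has 7 at row 1, column 3; remove that cell from P, ejecting 7. So w(7) = 7. P is now [[1, 2], [3, 5], [4], [6]].
Step i=6: Q has 6 at row 2, column 2; remove 5 from row 2 of P and reverse-bump: 5 enters row 1 and ejects 2. So w(6) = 2. P is now [[1, 5], [3], [4], [6]].
Step i=5: Q has 5 at row 1, column 2; remove that cell from P, ejecting 5. So w(5) = 5. P is now [[1], [3], [4], [6]].
Step i=4: Q has 4 at row 4, column 1; remove 6 from row 4 of P and reverse-bump: 6 enters row 3 and ejects 4; 4 enters row 2 and ejects 3; 3 enters row 1 and ejects 1. So w(4) = 1. P is now [[3], [4], [6]].
Step i=3: Q has 3 at row 3, column 1; remove 6 from row 3 of P and reverse-bump: 6 enters row 2 and ejects 4; 4 enters row 1 and ejects 3. So w(3) = 3. P is now [[4], [6]].
Step i=2: Q has 2 at row 2, column 1; remove 6 from row 2 of P and reverse-bump: 6 enters row 1 and ejects 4. So w(2) = 4. P is now [[6]].
Step i=1: Q has 1 at row 1, column 1; remove that cell from P, ejecting 6. So w(1) = 6. P is now [].

So w = 6 4 3 1 5 2 7.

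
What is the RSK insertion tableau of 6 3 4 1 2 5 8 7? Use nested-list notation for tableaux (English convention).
Insert 6: appended to row 1. P = [[6]].
Insert 3: 3 bumps 6 from row 1; 6 starts row 2. P = [[3], [6]].
Insert 4: appended to row 1. P = [[3, 4], [6]].
Insert 1: 1 bumps 3 from row 1; 3 bumps 6 from row 2; 6 starts row 3. P = [[1, 4], [3], [6]].
Insert 2: 2 bumps 4 from row 1; 4 appends to row 2. P = [[1, 2], [3, 4], [6]].
Insert 5: appended to row 1. P = [[1, 2, 5], [3, 4], [6]].
Insert 8: appended to row 1. P = [[1, 2, 5, 8], [3, 4], [6]].
Insert 7: 7 bumps 8 from row 1; 8 appends to row 2. P = [[1, 2, 5, 7], [3, 4, 8], [6]].

So P = [[1, 2, 5, 7], [3, 4, 8], [6]].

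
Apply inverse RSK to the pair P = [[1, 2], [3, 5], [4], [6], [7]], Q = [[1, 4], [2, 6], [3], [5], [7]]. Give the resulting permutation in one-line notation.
Reverse the RSK construction: for i from n down to 1, find the cell of Q containing i, remove the entry at that cell from P, and reverse-bump it up through P; the value ejected from row 1 is w(i).

Step i=7: Q has 7 at row 5, column 1; remove 7 from row 5 of P and reverse-bump: 7 enters row 4 and ejects 6; 6 enters row 3 and ejects 4; 4 enters row 2 and ejects 3; 3 enters row 1 and ejects 2. So w(7) = 2. P is now [[1, 3], [4, 5], [6], [7]].
Step i=6: Q has 6 at row 2, column 2; remove 5 from row 2 of P and reverse-bump: 5 enters row 1 and ejects 3. So w(6) = 3. P is now [[1, 5], [4], [6], [7]].
Step i=5: Q has 5 at row 4, column 1; remove 7 from row 4 of P and reverse-bump: 7 enters row 3 and ejects 6; 6 enters row 2 and ejects 4; 4 enters row 1 and ejects 1. So w(5) = 1. P is now [[4, 5], [6], [7]].
Step i=4: Q has 4 at row 1, column 2; remove that cell from P, ejecting 5. So w(4) = 5. P is now [[4], [6], [7]].
Step i=3: Q has 3 at row 3, column 1; remove 7 from row 3 of P and reverse-bump: 7 enters row 2 and ejects 6; 6 enters row 1 and ejects 4. So w(3) = 4. P is now [[6], [7]].
Step i=2: Q has 2 at row 2, column 1; remove 7 from row 2 of P and reverse-bump: 7 enters row 1 and ejects 6. So w(2) = 6. P is now [[7]].
Step i=1: Q has 1 at row 1, column 1; remove that cell from P, ejecting 7. So w(1) = 7. P is now [].

So w = 7 6 4 5 1 3 2.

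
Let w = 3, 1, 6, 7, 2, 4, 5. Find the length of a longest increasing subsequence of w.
4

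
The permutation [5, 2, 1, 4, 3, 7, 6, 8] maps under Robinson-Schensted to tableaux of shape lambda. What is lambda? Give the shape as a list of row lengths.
Row-insert each entry into an empty tableau.

After inserting 5: P = [[5]].
After inserting 2: P = [[2], [5]].
After inserting 1: P = [[1], [2], [5]].
After inserting 4: P = [[1, 4], [2], [5]].
After inserting 3: P = [[1, 3], [2, 4], [5]].
After inserting 7: P = [[1, 3, 7], [2, 4], [5]].
After inserting 6: P = [[1, 3, 6], [2, 4, 7], [5]].
After inserting 8: P = [[1, 3, 6, 8], [2, 4, 7], [5]].

The final insertion tableau P = [[1, 3, 6, 8], [2, 4, 7], [5]] has shape [4, 3, 1].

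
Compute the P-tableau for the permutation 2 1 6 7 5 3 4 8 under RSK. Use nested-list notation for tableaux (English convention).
P = [[1, 3, 4, 8], [2, 5, 7], [6]]

Insert 2: appended to row 1. P = [[2]].
Insert 1: 1 bumps 2 from row 1; 2 starts row 2. P = [[1], [2]].
Insert 6: appended to row 1. P = [[1, 6], [2]].
Insert 7: appended to row 1. P = [[1, 6, 7], [2]].
Insert 5: 5 bumps 6 from row 1; 6 appends to row 2. P = [[1, 5, 7], [2, 6]].
Insert 3: 3 bumps 5 from row 1; 5 bumps 6 from row 2; 6 starts row 3. P = [[1, 3, 7], [2, 5], [6]].
Insert 4: 4 bumps 7 from row 1; 7 appends to row 2. P = [[1, 3, 4], [2, 5, 7], [6]].
Insert 8: appended to row 1. P = [[1, 3, 4, 8], [2, 5, 7], [6]].

So P = [[1, 3, 4, 8], [2, 5, 7], [6]].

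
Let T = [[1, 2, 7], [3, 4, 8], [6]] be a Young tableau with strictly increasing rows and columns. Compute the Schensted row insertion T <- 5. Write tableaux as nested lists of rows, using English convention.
In row 1, 5 replaces 7 (the leftmost entry greater than 5); 7 is bumped to row 2. In row 2, 7 replaces 8 (the leftmost entry greater than 7); 8 is bumped to row 3. 8 is appended to row 3. The new tableau is [[1, 2, 5], [3, 4, 7], [6, 8]].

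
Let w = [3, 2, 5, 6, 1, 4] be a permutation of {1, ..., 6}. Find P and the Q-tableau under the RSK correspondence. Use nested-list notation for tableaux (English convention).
P = [[1, 4, 6], [2, 5], [3]], Q = [[1, 3, 4], [2, 6], [5]]

Insert each entry of the permutation into P by Schensted row insertion, recording in Q the position of each new cell.

After inserting 3: P = [[3]].
After inserting 2: P = [[2], [3]].
After inserting 5: P = [[2, 5], [3]].
After inserting 6: P = [[2, 5, 6], [3]].
After inserting 1: P = [[1, 5, 6], [2], [3]].
After inserting 4: P = [[1, 4, 6], [2, 5], [3]].

So P = [[1, 4, 6], [2, 5], [3]], Q = [[1, 3, 4], [2, 6], [5]].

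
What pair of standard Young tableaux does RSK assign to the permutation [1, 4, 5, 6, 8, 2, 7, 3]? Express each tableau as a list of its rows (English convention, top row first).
P = [[1, 2, 3, 6, 7], [4, 5], [8]], Q = [[1, 2, 3, 4, 5], [6, 7], [8]]

Insert each entry of the permutation into P by Schensted row insertion, recording in Q the position of each new cell.

Insert 1: appended to row 1. P = [[1]], Q = [[1]].
Insert 4: appended to row 1. P = [[1, 4]], Q = [[1, 2]].
Insert 5: appended to row 1. P = [[1, 4, 5]], Q = [[1, 2, 3]].
Insert 6: appended to row 1. P = [[1, 4, 5, 6]], Q = [[1, 2, 3, 4]].
Insert 8: appended to row 1. P = [[1, 4, 5, 6, 8]], Q = [[1, 2, 3, 4, 5]].
Insert 2: 2 bumps 4 from row 1; 4 starts row 2. P = [[1, 2, 5, 6, 8], [4]], Q = [[1, 2, 3, 4, 5], [6]].
Insert 7: 7 bumps 8 from row 1; 8 appends to row 2. P = [[1, 2, 5, 6, 7], [4, 8]], Q = [[1, 2, 3, 4, 5], [6, 7]].
Insert 3: 3 bumps 5 from row 1; 5 bumps 8 from row 2; 8 starts row 3. P = [[1, 2, 3, 6, 7], [4, 5], [8]], Q = [[1, 2, 3, 4, 5], [6, 7], [8]].

So P = [[1, 2, 3, 6, 7], [4, 5], [8]], Q = [[1, 2, 3, 4, 5], [6, 7], [8]].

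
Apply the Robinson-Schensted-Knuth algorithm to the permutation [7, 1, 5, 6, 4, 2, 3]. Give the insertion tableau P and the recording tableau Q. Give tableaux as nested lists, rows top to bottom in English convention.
Insert each entry of the permutation into P by Schensted row insertion, recording in Q the position of each new cell.

Insert 7: appended to row 1. P = [[7]].
Insert 1: 1 bumps 7 from row 1; 7 starts row 2. P = [[1], [7]].
Insert 5: appended to row 1. P = [[1, 5], [7]].
Insert 6: appended to row 1. P = [[1, 5, 6], [7]].
Insert 4: 4 bumps 5 from row 1; 5 bumps 7 from row 2; 7 starts row 3. P = [[1, 4, 6], [5], [7]].
Insert 2: 2 bumps 4 from row 1; 4 bumps 5 from row 2; 5 bumps 7 from row 3; 7 starts row 4. P = [[1, 2, 6], [4], [5], [7]].
Insert 3: 3 bumps 6 from row 1; 6 appends to row 2. P = [[1, 2, 3], [4, 6], [5], [7]].

So P = [[1, 2, 3], [4, 6], [5], [7]], Q = [[1, 3, 4], [2, 7], [5], [6]].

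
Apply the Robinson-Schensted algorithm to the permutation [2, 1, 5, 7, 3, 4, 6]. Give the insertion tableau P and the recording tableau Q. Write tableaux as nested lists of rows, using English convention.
P = [[1, 3, 4, 6], [2, 5, 7]], Q = [[1, 3, 4, 7], [2, 5, 6]]

Insert each entry of the permutation into P by Schensted row insertion, recording in Q the position of each new cell.

Insert 2: appended to row 1. P = [[2]].
Insert 1: 1 bumps 2 from row 1; 2 starts row 2. P = [[1], [2]].
Insert 5: appended to row 1. P = [[1, 5], [2]].
Insert 7: appended to row 1. P = [[1, 5, 7], [2]].
Insert 3: 3 bumps 5 from row 1; 5 appends to row 2. P = [[1, 3, 7], [2, 5]].
Insert 4: 4 bumps 7 from row 1; 7 appends to row 2. P = [[1, 3, 4], [2, 5, 7]].
Insert 6: appended to row 1. P = [[1, 3, 4, 6], [2, 5, 7]].

So P = [[1, 3, 4, 6], [2, 5, 7]], Q = [[1, 3, 4, 7], [2, 5, 6]].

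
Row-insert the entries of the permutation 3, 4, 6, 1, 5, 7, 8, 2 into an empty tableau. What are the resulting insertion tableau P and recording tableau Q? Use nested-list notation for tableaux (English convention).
P = [[1, 2, 5, 7, 8], [3, 4], [6]], Q = [[1, 2, 3, 6, 7], [4, 5], [8]]

Insert each entry of the permutation into P by Schensted row insertion, recording in Q the position of each new cell.

Insert 3: appended to row 1. P = [[3]].
Insert 4: appended to row 1. P = [[3, 4]].
Insert 6: appended to row 1. P = [[3, 4, 6]].
Insert 1: 1 bumps 3 from row 1; 3 starts row 2. P = [[1, 4, 6], [3]].
Insert 5: 5 bumps 6 from row 1; 6 appends to row 2. P = [[1, 4, 5], [3, 6]].
Insert 7: appended to row 1. P = [[1, 4, 5, 7], [3, 6]].
Insert 8: appended to row 1. P = [[1, 4, 5, 7, 8], [3, 6]].
Insert 2: 2 bumps 4 from row 1; 4 bumps 6 from row 2; 6 starts row 3. P = [[1, 2, 5, 7, 8], [3, 4], [6]].

So P = [[1, 2, 5, 7, 8], [3, 4], [6]], Q = [[1, 2, 3, 6, 7], [4, 5], [8]].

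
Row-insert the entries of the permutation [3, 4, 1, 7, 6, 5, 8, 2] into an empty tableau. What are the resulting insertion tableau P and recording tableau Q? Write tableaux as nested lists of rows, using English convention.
Insert each entry of the permutation into P by Schensted row insertion, recording in Q the position of each new cell.

After inserting 3: P = [[3]].
After inserting 4: P = [[3, 4]].
After inserting 1: P = [[1, 4], [3]].
After inserting 7: P = [[1, 4, 7], [3]].
After inserting 6: P = [[1, 4, 6], [3, 7]].
After inserting 5: P = [[1, 4, 5], [3, 6], [7]].
After inserting 8: P = [[1, 4, 5, 8], [3, 6], [7]].
After inserting 2: P = [[1, 2, 5, 8], [3, 4], [6], [7]].

So P = [[1, 2, 5, 8], [3, 4], [6], [7]], Q = [[1, 2, 4, 7], [3, 5], [6], [8]].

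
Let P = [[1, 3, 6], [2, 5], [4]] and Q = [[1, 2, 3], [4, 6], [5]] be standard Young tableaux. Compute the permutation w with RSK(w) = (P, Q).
Reverse RSK: for i = n, n-1, ..., 1, locate i in Q, remove the corresponding corner cell from P, and reverse-bump its entry up through P; the value ejected from row 1 is w(i).

So w = 4 5 6 2 1 3.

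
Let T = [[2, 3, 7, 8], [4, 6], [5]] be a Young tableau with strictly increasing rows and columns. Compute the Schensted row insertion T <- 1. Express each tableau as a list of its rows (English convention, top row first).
[[1, 3, 7, 8], [2, 6], [4], [5]]

In row 1, 1 replaces 2 (the leftmost entry greater than 1); 2 is bumped to row 2. In row 2, 2 replaces 4 (the leftmost entry greater than 2); 4 is bumped to row 3. In row 3, 4 replaces 5 (the leftmost entry greater than 4); 5 is bumped to row 4. 5 starts a new row 4. The new tableau is [[1, 3, 7, 8], [2, 6], [4], [5]].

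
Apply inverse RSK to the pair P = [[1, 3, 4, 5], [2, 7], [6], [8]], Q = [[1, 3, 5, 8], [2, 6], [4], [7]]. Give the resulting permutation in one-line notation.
8 2 6 3 7 4 1 5

Reverse the RSK construction: for i from n down to 1, find the cell of Q containing i, remove the entry at that cell from P, and reverse-bump it up through P; the value ejected from row 1 is w(i).

Step i=8: Q has 8 at row 1, column 4; remove that cell from P, ejecting 5. So w(8) = 5. P is now [[1, 3, 4], [2, 7], [6], [8]].
Step i=7: Q has 7 at row 4, column 1; remove 8 from row 4 of P and reverse-bump: 8 enters row 3 and ejects 6; 6 enters row 2 and ejects 2; 2 enters row 1 and ejects 1. So w(7) = 1. P is now [[2, 3, 4], [6, 7], [8]].
Step i=6: Q has 6 at row 2, column 2; remove 7 from row 2 of P and reverse-bump: 7 enters row 1 and ejects 4. So w(6) = 4. P is now [[2, 3, 7], [6], [8]].
Step i=5: Q has 5 at row 1, column 3; remove that cell from P, ejecting 7. So w(5) = 7. P is now [[2, 3], [6], [8]].
Step i=4: Q has 4 at row 3, column 1; remove 8 from row 3 of P and reverse-bump: 8 enters row 2 and ejects 6; 6 enters row 1 and ejects 3. So w(4) = 3. P is now [[2, 6], [8]].
Step i=3: Q has 3 at row 1, column 2; remove that cell from P, ejecting 6. So w(3) = 6. P is now [[2], [8]].
Step i=2: Q has 2 at row 2, column 1; remove 8 from row 2 of P and reverse-bump: 8 enters row 1 and ejects 2. So w(2) = 2. P is now [[8]].
Step i=1: Q has 1 at row 1, column 1; remove that cell from P, ejecting 8. So w(1) = 8. P is now [].

So w = 8 2 6 3 7 4 1 5.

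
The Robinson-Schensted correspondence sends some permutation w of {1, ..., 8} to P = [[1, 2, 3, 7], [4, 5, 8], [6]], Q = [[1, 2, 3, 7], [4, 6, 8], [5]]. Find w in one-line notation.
Reverse the RSK construction: for i from n down to 1, find the cell of Q containing i, remove the entry at that cell from P, and reverse-bump it up through P; the value ejected from row 1 is w(i).

Step i=8: Q has 8 at row 2, column 3; remove 8 from row 2 of P and reverse-bump: 8 enters row 1 and ejects 7. So w(8) = 7. P is now [[1, 2, 3, 8], [4, 5], [6]].
Step i=7: Q has 7 at row 1, column 4; remove that cell from P, ejecting 8. So w(7) = 8. P is now [[1, 2, 3], [4, 5], [6]].
Step i=6: Q has 6 at row 2, column 2; remove 5 from row 2 of P and reverse-bump: 5 enters row 1 and ejects 3. So w(6) = 3. P is now [[1, 2, 5], [4], [6]].
Step i=5: Q has 5 at row 3, column 1; remove 6 from row 3 of P and reverse-bump: 6 enters row 2 and ejects 4; 4 enters row 1 and ejects 2. So w(5) = 2. P is now [[1, 4, 5], [6]].
Step i=4: Q has 4 at row 2, column 1; remove 6 from row 2 of P and reverse-bump: 6 enters row 1 and ejects 5. So w(4) = 5. P is now [[1, 4, 6]].
Step i=3: Q has 3 at row 1, column 3; remove that cell from P, ejecting 6. So w(3) = 6. P is now [[1, 4]].
Step i=2: Q has 2 at row 1, column 2; remove that cell from P, ejecting 4. So w(2) = 4. P is now [[1]].
Step i=1: Q has 1 at row 1, column 1; remove that cell from P, ejecting 1. So w(1) = 1. P is now [].

So w = 1 4 6 5 2 3 8 7.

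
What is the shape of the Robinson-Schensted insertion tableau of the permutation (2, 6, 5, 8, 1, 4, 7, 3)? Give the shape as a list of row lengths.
[3, 3, 1, 1]

Row-insert each entry into an empty tableau.

After inserting 2: P = [[2]].
After inserting 6: P = [[2, 6]].
After inserting 5: P = [[2, 5], [6]].
After inserting 8: P = [[2, 5, 8], [6]].
After inserting 1: P = [[1, 5, 8], [2], [6]].
After inserting 4: P = [[1, 4, 8], [2, 5], [6]].
After inserting 7: P = [[1, 4, 7], [2, 5, 8], [6]].
After inserting 3: P = [[1, 3, 7], [2, 4, 8], [5], [6]].

The final insertion tableau P = [[1, 3, 7], [2, 4, 8], [5], [6]] has shape [3, 3, 1, 1].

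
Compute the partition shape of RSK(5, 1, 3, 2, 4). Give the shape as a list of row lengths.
[3, 1, 1]

Row-insert each entry into an empty tableau.

After inserting 5: P = [[5]].
After inserting 1: P = [[1], [5]].
After inserting 3: P = [[1, 3], [5]].
After inserting 2: P = [[1, 2], [3], [5]].
After inserting 4: P = [[1, 2, 4], [3], [5]].

The final insertion tableau P = [[1, 2, 4], [3], [5]] has shape [3, 1, 1].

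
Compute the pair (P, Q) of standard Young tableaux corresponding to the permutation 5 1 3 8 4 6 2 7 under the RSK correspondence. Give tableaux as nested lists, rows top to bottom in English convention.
Insert each entry of the permutation into P by Schensted row insertion, recording in Q the position of each new cell.

Insert 5: appended to row 1. P = [[5]].
Insert 1: 1 bumps 5 from row 1; 5 starts row 2. P = [[1], [5]].
Insert 3: appended to row 1. P = [[1, 3], [5]].
Insert 8: appended to row 1. P = [[1, 3, 8], [5]].
Insert 4: 4 bumps 8 from row 1; 8 appends to row 2. P = [[1, 3, 4], [5, 8]].
Insert 6: appended to row 1. P = [[1, 3, 4, 6], [5, 8]].
Insert 2: 2 bumps 3 from row 1; 3 bumps 5 from row 2; 5 starts row 3. P = [[1, 2, 4, 6], [3, 8], [5]].
Insert 7: appended to row 1. P = [[1, 2, 4, 6, 7], [3, 8], [5]].

So P = [[1, 2, 4, 6, 7], [3, 8], [5]], Q = [[1, 3, 4, 6, 8], [2, 5], [7]].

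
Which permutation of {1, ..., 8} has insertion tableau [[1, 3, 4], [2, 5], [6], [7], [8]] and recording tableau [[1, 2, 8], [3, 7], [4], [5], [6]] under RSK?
Reverse the RSK construction: for i from n down to 1, find the cell of Q containing i, remove the entry at that cell from P, and reverse-bump it up through P; the value ejected from row 1 is w(i).

Step i=8: Q has 8 at row 1, column 3; remove that cell from P, ejecting 4. So w(8) = 4. P is now [[1, 3], [2, 5], [6], [7], [8]].
Step i=7: Q has 7 at row 2, column 2; remove 5 from row 2 of P and reverse-bump: 5 enters row 1 and ejects 3. So w(7) = 3. P is now [[1, 5], [2], [6], [7], [8]].
Step i=6: Q has 6 at row 5, column 1; remove 8 from row 5 of P and reverse-bump: 8 enters row 4 and ejects 7; 7 enters row 3 and ejects 6; 6 enters row 2 and ejects 2; 2 enters row 1 and ejects 1. So w(6) = 1. P is now [[2, 5], [6], [7], [8]].
Step i=5: Q has 5 at row 4, column 1; remove 8 from row 4 of P and reverse-bump: 8 enters row 3 and ejects 7; 7 enters row 2 and ejects 6; 6 enters row 1 and ejects 5. So w(5) = 5. P is now [[2, 6], [7], [8]].
Step i=4: Q has 4 at row 3, column 1; remove 8 from row 3 of P and reverse-bump: 8 enters row 2 and ejects 7; 7 enters row 1 and ejects 6. So w(4) = 6. P is now [[2, 7], [8]].
Step i=3: Q has 3 at row 2, column 1; remove 8 from row 2 of P and reverse-bump: 8 enters row 1 and ejects 7. So w(3) = 7. P is now [[2, 8]].
Step i=2: Q has 2 at row 1, column 2; remove that cell from P, ejecting 8. So w(2) = 8. P is now [[2]].
Step i=1: Q has 1 at row 1, column 1; remove that cell from P, ejecting 2. So w(1) = 2. P is now [].

So w = 2 8 7 6 5 1 3 4.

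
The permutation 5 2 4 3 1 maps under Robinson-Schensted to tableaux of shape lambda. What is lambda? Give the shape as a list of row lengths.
[2, 1, 1, 1]

Row-insert each entry into an empty tableau.

After inserting 5: P = [[5]].
After inserting 2: P = [[2], [5]].
After inserting 4: P = [[2, 4], [5]].
After inserting 3: P = [[2, 3], [4], [5]].
After inserting 1: P = [[1, 3], [2], [4], [5]].

The final insertion tableau P = [[1, 3], [2], [4], [5]] has shape [2, 1, 1, 1].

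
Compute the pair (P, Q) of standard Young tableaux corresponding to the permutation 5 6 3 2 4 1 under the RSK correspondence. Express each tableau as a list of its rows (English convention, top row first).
P = [[1, 4], [2, 6], [3], [5]], Q = [[1, 2], [3, 5], [4], [6]]

Insert each entry of the permutation into P by Schensted row insertion, recording in Q the position of each new cell.

Insert 5: appended to row 1. P = [[5]].
Insert 6: appended to row 1. P = [[5, 6]].
Insert 3: 3 bumps 5 from row 1; 5 starts row 2. P = [[3, 6], [5]].
Insert 2: 2 bumps 3 from row 1; 3 bumps 5 from row 2; 5 starts row 3. P = [[2, 6], [3], [5]].
Insert 4: 4 bumps 6 from row 1; 6 appends to row 2. P = [[2, 4], [3, 6], [5]].
Insert 1: 1 bumps 2 from row 1; 2 bumps 3 from row 2; 3 bumps 5 from row 3; 5 starts row 4. P = [[1, 4], [2, 6], [3], [5]].

So P = [[1, 4], [2, 6], [3], [5]], Q = [[1, 2], [3, 5], [4], [6]].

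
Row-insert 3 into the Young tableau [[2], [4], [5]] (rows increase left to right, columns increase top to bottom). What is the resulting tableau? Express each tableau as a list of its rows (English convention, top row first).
3 is larger than every entry of row 1, so it is appended to row 1. The new tableau is [[2, 3], [4], [5]].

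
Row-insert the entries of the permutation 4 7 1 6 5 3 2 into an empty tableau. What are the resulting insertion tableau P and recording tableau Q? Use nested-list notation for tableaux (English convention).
P = [[1, 2], [3, 5], [4], [6], [7]], Q = [[1, 2], [3, 4], [5], [6], [7]]

Insert each entry of the permutation into P by Schensted row insertion, recording in Q the position of each new cell.

Insert 4: appended to row 1. P = [[4]].
Insert 7: appended to row 1. P = [[4, 7]].
Insert 1: 1 bumps 4 from row 1; 4 starts row 2. P = [[1, 7], [4]].
Insert 6: 6 bumps 7 from row 1; 7 appends to row 2. P = [[1, 6], [4, 7]].
Insert 5: 5 bumps 6 from row 1; 6 bumps 7 from row 2; 7 starts row 3. P = [[1, 5], [4, 6], [7]].
Insert 3: 3 bumps 5 from row 1; 5 bumps 6 from row 2; 6 bumps 7 from row 3; 7 starts row 4. P = [[1, 3], [4, 5], [6], [7]].
Insert 2: 2 bumps 3 from row 1; 3 bumps 4 from row 2; 4 bumps 6 from row 3; 6 bumps 7 from row 4; 7 starts row 5. P = [[1, 2], [3, 5], [4], [6], [7]].

So P = [[1, 2], [3, 5], [4], [6], [7]], Q = [[1, 2], [3, 4], [5], [6], [7]].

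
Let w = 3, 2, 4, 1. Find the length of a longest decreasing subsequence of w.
3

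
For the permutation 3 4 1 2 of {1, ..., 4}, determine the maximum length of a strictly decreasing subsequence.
2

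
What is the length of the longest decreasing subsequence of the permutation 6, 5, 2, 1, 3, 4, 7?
4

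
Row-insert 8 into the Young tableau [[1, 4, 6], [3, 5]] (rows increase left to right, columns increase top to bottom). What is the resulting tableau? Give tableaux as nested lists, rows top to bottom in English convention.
[[1, 4, 6, 8], [3, 5]]

8 is larger than every entry of row 1, so it is appended to row 1. The new tableau is [[1, 4, 6, 8], [3, 5]].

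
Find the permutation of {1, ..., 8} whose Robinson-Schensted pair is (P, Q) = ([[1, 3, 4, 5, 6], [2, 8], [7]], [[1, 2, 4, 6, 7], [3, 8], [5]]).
2 7 3 4 1 5 8 6

Reverse the RSK construction: for i from n down to 1, find the cell of Q containing i, remove the entry at that cell from P, and reverse-bump it up through P; the value ejected from row 1 is w(i).

Step i=8: Q has 8 at row 2, column 2; remove 8 from row 2 of P and reverse-bump: 8 enters row 1 and ejects 6. So w(8) = 6. P is now [[1, 3, 4, 5, 8], [2], [7]].
Step i=7: Q has 7 at row 1, column 5; remove that cell from P, ejecting 8. So w(7) = 8. P is now [[1, 3, 4, 5], [2], [7]].
Step i=6: Q has 6 at row 1, column 4; remove that cell from P, ejecting 5. So w(6) = 5. P is now [[1, 3, 4], [2], [7]].
Step i=5: Q has 5 at row 3, column 1; remove 7 from row 3 of P and reverse-bump: 7 enters row 2 and ejects 2; 2 enters row 1 and ejects 1. So w(5) = 1. P is now [[2, 3, 4], [7]].
Step i=4: Q has 4 at row 1, column 3; remove that cell from P, ejecting 4. So w(4) = 4. P is now [[2, 3], [7]].
Step i=3: Q has 3 at row 2, column 1; remove 7 from row 2 of P and reverse-bump: 7 enters row 1 and ejects 3. So w(3) = 3. P is now [[2, 7]].
Step i=2: Q has 2 at row 1, column 2; remove that cell from P, ejecting 7. So w(2) = 7. P is now [[2]].
Step i=1: Q has 1 at row 1, column 1; remove that cell from P, ejecting 2. So w(1) = 2. P is now [].

So w = 2 7 3 4 1 5 8 6.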